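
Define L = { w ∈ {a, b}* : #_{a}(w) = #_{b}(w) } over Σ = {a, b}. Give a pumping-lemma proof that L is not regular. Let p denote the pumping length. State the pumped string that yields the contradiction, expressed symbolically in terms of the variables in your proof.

Toward a contradiction, assume L is regular with pumping length p.
Choose w = a^p b^p ∈ L with |w| = 2p ≥ p.
The pumping lemma gives a decomposition w = xyz where |xy| ≤ p and y is nonempty.
Since the first p symbols of w are all a's and |xy| ≤ p, y lies entirely in the leading a-block: y = a^k for some k with 1 ≤ k ≤ p.
Pump with i = 2: xy^2z = a^{p+k} b^p has p+k occurrences of a but only p of b. Since k ≥ 1 the counts differ, so xy^2z ∉ L.
Contradiction. Therefore L is not regular.

a^{p+k} b^p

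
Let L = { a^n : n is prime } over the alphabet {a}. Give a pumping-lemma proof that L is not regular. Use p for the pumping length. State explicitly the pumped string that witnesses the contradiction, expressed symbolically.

a^{q(1+k)}

Toward a contradiction, assume L is regular with pumping length p.
Let q be a prime with q ≥ p+2 (infinitely many primes exist), and take w = a^q ∈ L with |w| = q ≥ p.
Write w = xyz as guaranteed by the lemma, with |xy| ≤ p and |y| ≥ 1.
Then y = a^k for some k with 1 ≤ k ≤ p.
Since 1 ≤ k ≤ p, |xz| = q-k. Pump with i = q+1: |xy^{q+1}z| = (q-k)+(q+1)k = q+qk = q(1+k), which is composite (both factors ≥ 2). So xy^{q+1}z = a^{q(1+k)} ∉ L.
This contradicts the pumping lemma, so L is not regular.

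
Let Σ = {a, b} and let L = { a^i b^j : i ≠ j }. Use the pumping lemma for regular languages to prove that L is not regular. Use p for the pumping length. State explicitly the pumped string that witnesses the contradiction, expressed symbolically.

Assume L is regular. Let p be the pumping length given by the pumping lemma.
Choose w = a^p b^{p+p!}. Since p ≠ p+p!, w ∈ L; and |w| ≥ p.
The pumping lemma gives a decomposition w = xyz where |xy| ≤ p and |y| ≥ 1.
The first p characters of w are a's, so xy (and hence y) consists only of a's. Write y = a^k, 1 ≤ k ≤ p.
Since 1 ≤ k ≤ p, k divides p!; set t = 1 + p!/k. Then xy^t z has p + (p!/k)·k = p + p! copies of a. Now the a-count equals the b-count, so i ≠ j fails. So xy^t z = a^{p+p!} b^{p+p!} ∉ L.
This is a contradiction; hence L is not regular.

a^{p+p!} b^{p+p!}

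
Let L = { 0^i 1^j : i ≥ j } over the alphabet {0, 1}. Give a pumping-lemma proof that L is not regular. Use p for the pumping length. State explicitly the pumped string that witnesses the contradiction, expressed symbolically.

0^{p-k} 1^p

Toward a contradiction, assume L is regular with pumping length p.
Choose w = 0^p 1^p ∈ L, with |w| = 2p ≥ p.
By the pumping lemma, w = xyz with |xy| ≤ p and |y| > 0.
Since the first p symbols of w are all 0's and |xy| ≤ p, y lies entirely in the leading 0-block: y = 0^k for some k with 1 ≤ k ≤ p.
Consider xy^0z = xz = 0^{p-k} 1^p. Since k ≥ 1, the 0-count p-k is less than p, so i ≥ j fails; thus xz ∉ L.
Contradiction. Therefore L is not regular.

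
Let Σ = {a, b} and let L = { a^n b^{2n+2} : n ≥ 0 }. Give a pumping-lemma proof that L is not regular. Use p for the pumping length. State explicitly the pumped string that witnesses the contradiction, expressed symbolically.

Toward a contradiction, assume L is regular with pumping length p.
Take w = a^p b^{2p+2}. Then w ∈ L and |w| = 3p+2 ≥ p.
The pumping lemma gives a decomposition w = xyz where |xy| ≤ p and |y| > 0.
Because |xy| ≤ p and w begins with p copies of a, we have y = a^k with 1 ≤ k ≤ p.
Pump with i = 2: xy^2z = a^{p+k} b^{2p+2}. For this to lie in L we would need 2p+2 = 2(p+k)+2, which forces k = 0. But k ≥ 1, so xy^2z ∉ L.
This contradicts the pumping lemma, so L is not regular.

a^{p+k} b^{2p+2}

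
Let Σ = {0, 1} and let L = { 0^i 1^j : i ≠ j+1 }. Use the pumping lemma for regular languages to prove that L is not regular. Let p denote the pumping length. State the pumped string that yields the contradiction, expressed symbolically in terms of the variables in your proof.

0^{p+p!} 1^{p+p!-1}

Toward a contradiction, assume L is regular with pumping length p.
Choose w = 0^p 1^{p+p!-1}. Since p ≠ (p+p!-1)+1 = p+p!, w ∈ L; and |w| ≥ p.
Write w = xyz as guaranteed by the lemma, with |xy| ≤ p and |y| ≥ 1.
Because |xy| ≤ p and w begins with p copies of 0, we have y = 0^k with 1 ≤ k ≤ p.
Since 1 ≤ k ≤ p, k divides p!; set t = 1 + p!/k. Then xy^t z has p + (p!/k)·k = p + p! copies of 0. Now the 0-count is p+p! and (1-count)+1 = (p+p!-1)+1 = p+p!, so i ≠ j+1 fails. So xy^t z = 0^{p+p!} 1^{p+p!-1} ∉ L.
This is a contradiction; hence L is not regular.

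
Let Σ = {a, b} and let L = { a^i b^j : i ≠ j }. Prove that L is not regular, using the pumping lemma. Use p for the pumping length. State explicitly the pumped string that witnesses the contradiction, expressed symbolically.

a^{p+p!} b^{p+p!}

Assume L is regular. Let p be the pumping length given by the pumping lemma.
Choose w = a^p b^{p+p!}. Since p ≠ p+p!, w ∈ L; and |w| ≥ p.
Write w = xyz as guaranteed by the lemma, with |xy| ≤ p and |y| ≥ 1.
Since the first p symbols of w are all a's and |xy| ≤ p, y lies entirely in the leading a-block: y = a^k for some k with 1 ≤ k ≤ p.
Since 1 ≤ k ≤ p, k divides p!; set t = 1 + p!/k. Then xy^t z has p + (p!/k)·k = p + p! copies of a. Now the a-count equals the b-count, so i ≠ j fails. So xy^t z = a^{p+p!} b^{p+p!} ∉ L.
Contradiction. Therefore L is not regular.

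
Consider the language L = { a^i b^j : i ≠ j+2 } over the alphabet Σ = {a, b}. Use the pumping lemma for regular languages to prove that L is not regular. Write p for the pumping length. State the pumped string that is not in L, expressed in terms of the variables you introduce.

Toward a contradiction, assume L is regular with pumping length p.
Choose w = a^p b^{p+p!-2}. Since p ≠ (p+p!-2)+2 = p+p!, w ∈ L; and |w| ≥ p.
The pumping lemma gives a decomposition w = xyz where |xy| ≤ p and |y| ≥ 1.
Since the first p symbols of w are all a's and |xy| ≤ p, y lies entirely in the leading a-block: y = a^k for some k with 1 ≤ k ≤ p.
Since 1 ≤ k ≤ p, k divides p!; set t = 1 + p!/k. Then xy^t z has p + (p!/k)·k = p + p! copies of a. Now the a-count is p+p! and (b-count)+2 = (p+p!-2)+2 = p+p!, so i ≠ j+2 fails. So xy^t z = a^{p+p!} b^{p+p!-2} ∉ L.
Contradiction. Therefore L is not regular.

a^{p+p!} b^{p+p!-2}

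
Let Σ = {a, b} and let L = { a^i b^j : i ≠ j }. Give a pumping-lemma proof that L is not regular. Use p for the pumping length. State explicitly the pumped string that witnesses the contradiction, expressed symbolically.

a^{p+p!} b^{p+p!}

Assume L is regular; let p be its pumping constant.
Choose w = a^p b^{p+p!}. Since p ≠ p+p!, w ∈ L; and |w| ≥ p.
The pumping lemma gives a decomposition w = xyz where |xy| ≤ p and y is nonempty.
Since the first p symbols of w are all a's and |xy| ≤ p, y lies entirely in the leading a-block: y = a^k for some k with 1 ≤ k ≤ p.
Since 1 ≤ k ≤ p, k divides p!; set t = 1 + p!/k. Then xy^t z has p + (p!/k)·k = p + p! copies of a. Now the a-count equals the b-count, so i ≠ j fails. So xy^t z = a^{p+p!} b^{p+p!} ∉ L.
This is a contradiction; hence L is not regular.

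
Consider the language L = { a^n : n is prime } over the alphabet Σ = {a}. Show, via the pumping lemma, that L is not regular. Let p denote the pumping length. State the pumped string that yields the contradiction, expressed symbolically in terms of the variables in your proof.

a^{q(1+k)}

Suppose for contradiction that L is regular, and let p be the pumping length.
Let q be a prime with q ≥ p+2 (infinitely many primes exist), and take w = a^q ∈ L with |w| = q ≥ p.
The pumping lemma gives a decomposition w = xyz where |xy| ≤ p and y is nonempty.
Then y = a^k for some k with 1 ≤ k ≤ p.
Since 1 ≤ k ≤ p, |xz| = q-k. Pump with i = q+1: |xy^{q+1}z| = (q-k)+(q+1)k = q+qk = q(1+k), which is composite (both factors ≥ 2). So xy^{q+1}z = a^{q(1+k)} ∉ L.
This contradicts the pumping lemma, so L is not regular.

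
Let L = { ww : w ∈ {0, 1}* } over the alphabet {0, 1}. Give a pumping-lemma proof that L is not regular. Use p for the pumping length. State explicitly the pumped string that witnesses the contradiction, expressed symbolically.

Suppose for contradiction that L is regular, and let p be the pumping length.
Take w = 0^p 1^p 0^p 1^p = uu where u = 0^p1^p; then w ∈ L and |w| = 4p ≥ p.
By the pumping lemma, w = xyz with |xy| ≤ p and y is nonempty.
Because |xy| ≤ p and w begins with p copies of 0, we have y = 0^k with 1 ≤ k ≤ p.
Pump with i = 2: xy^2z = 0^{p+k} 1^p 0^p 1^p, of length 4p+k. Suppose this equals vv. The string starts with 0 and ends with 1, so v does too; thus the boundary between the two copies of v is a 1→0 transition. There is exactly one such transition, at position 2p+k, so |v| = 2p+k and |vv| = 4p+2k ≠ 4p+k since k ≥ 1. So xy^2z ∉ L.
This is a contradiction; hence L is not regular.

0^{p+k} 1^p 0^p 1^p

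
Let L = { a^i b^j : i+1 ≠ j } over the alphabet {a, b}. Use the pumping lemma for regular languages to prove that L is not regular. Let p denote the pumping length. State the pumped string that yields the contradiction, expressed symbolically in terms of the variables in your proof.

a^{p+p!} b^{p+p!+1}

Assume L is regular; let p be its pumping constant.
Choose w = a^p b^{p+p!+1}. Since p ≠ (p+p!+1)-1 = p+p!, w ∈ L; and |w| ≥ p.
Write w = xyz as guaranteed by the lemma, with |xy| ≤ p and |y| ≥ 1.
Because |xy| ≤ p and w begins with p copies of a, we have y = a^k with 1 ≤ k ≤ p.
Since 1 ≤ k ≤ p, k divides p!; set t = 1 + p!/k. Then xy^t z has p + (p!/k)·k = p + p! copies of a. Now the a-count is p+p! and (b-count)-1 = (p+p!+1)-1 = p+p!, so i+1 ≠ j fails. So xy^t z = a^{p+p!} b^{p+p!+1} ∉ L.
This contradicts the pumping lemma, so L is not regular.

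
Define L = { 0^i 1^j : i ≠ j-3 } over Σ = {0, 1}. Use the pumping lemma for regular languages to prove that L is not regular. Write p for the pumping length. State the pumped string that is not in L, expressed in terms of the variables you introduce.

0^{p+p!} 1^{p+p!+3}

Assume L is regular; let p be its pumping constant.
Choose w = 0^p 1^{p+p!+3}. Since p ≠ (p+p!+3)-3 = p+p!, w ∈ L; and |w| ≥ p.
Write w = xyz as guaranteed by the lemma, with |xy| ≤ p and |y| ≥ 1.
Because |xy| ≤ p and w begins with p copies of 0, we have y = 0^k with 1 ≤ k ≤ p.
Since 1 ≤ k ≤ p, k divides p!; set t = 1 + p!/k. Then xy^t z has p + (p!/k)·k = p + p! copies of 0. Now the 0-count is p+p! and (1-count)-3 = (p+p!+3)-3 = p+p!, so i ≠ j-3 fails. So xy^t z = 0^{p+p!} 1^{p+p!+3} ∉ L.
This contradicts the pumping lemma, so L is not regular.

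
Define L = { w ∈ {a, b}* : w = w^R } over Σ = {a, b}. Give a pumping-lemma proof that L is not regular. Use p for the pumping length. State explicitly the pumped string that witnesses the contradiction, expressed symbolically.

Suppose for contradiction that L is regular, and let p be the pumping length.
Take w = a^p b a^p, a palindrome of length 2p+1 ≥ p.
By the pumping lemma, w = xyz with |xy| ≤ p and |y| > 0.
Because |xy| ≤ p and w begins with p copies of a, we have y = a^k with 1 ≤ k ≤ p.
Pump with i = 2: xy^2z = a^{p+k} b a^p. Its reverse is a^p b a^{p+k}, which differs from xy^2z since k ≥ 1. So xy^2z is not a palindrome and xy^2z ∉ L.
Contradiction. Therefore L is not regular.

a^{p+k} b a^p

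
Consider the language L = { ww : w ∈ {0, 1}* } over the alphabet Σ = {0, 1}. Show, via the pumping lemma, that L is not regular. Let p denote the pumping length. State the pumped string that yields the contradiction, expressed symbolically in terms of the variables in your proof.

0^{p+k} 1^p 0^p 1^p

Toward a contradiction, assume L is regular with pumping length p.
Take w = 0^p 1^p 0^p 1^p = uu where u = 0^p1^p; then w ∈ L and |w| = 4p ≥ p.
Write w = xyz as guaranteed by the lemma, with |xy| ≤ p and |y| > 0.
Since the first p symbols of w are all 0's and |xy| ≤ p, y lies entirely in the leading 0-block: y = 0^k for some k with 1 ≤ k ≤ p.
Pump with i = 2: xy^2z = 0^{p+k} 1^p 0^p 1^p, of length 4p+k. Suppose this equals vv. The string starts with 0 and ends with 1, so v does too; thus the boundary between the two copies of v is a 1→0 transition. There is exactly one such transition, at position 2p+k, so |v| = 2p+k and |vv| = 4p+2k ≠ 4p+k since k ≥ 1. So xy^2z ∉ L.
This is a contradiction; hence L is not regular.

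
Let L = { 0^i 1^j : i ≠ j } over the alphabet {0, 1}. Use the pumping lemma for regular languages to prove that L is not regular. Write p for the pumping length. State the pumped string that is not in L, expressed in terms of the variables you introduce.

0^{p+p!} 1^{p+p!}

Suppose for contradiction that L is regular, and let p be the pumping length.
Choose w = 0^p 1^{p+p!}. Since p ≠ p+p!, w ∈ L; and |w| ≥ p.
Write w = xyz as guaranteed by the lemma, with |xy| ≤ p and y is nonempty.
The first p characters of w are 0's, so xy (and hence y) consists only of 0's. Write y = 0^k, 1 ≤ k ≤ p.
Since 1 ≤ k ≤ p, k divides p!; set t = 1 + p!/k. Then xy^t z has p + (p!/k)·k = p + p! copies of 0. Now the 0-count equals the 1-count, so i ≠ j fails. So xy^t z = 0^{p+p!} 1^{p+p!} ∉ L.
This is a contradiction; hence L is not regular.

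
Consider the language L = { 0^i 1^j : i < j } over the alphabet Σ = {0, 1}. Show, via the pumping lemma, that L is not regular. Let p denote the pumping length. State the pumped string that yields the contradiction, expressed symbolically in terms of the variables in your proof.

0^{p+k} 1^{p+1}

Assume L is regular. Let p be the pumping length given by the pumping lemma.
Choose w = 0^p 1^{p+1} ∈ L, with |w| = 2p+1 ≥ p.
The pumping lemma gives a decomposition w = xyz where |xy| ≤ p and y is nonempty.
The first p characters of w are 0's, so xy (and hence y) consists only of 0's. Write y = 0^k, 1 ≤ k ≤ p.
Consider xy^2z = 0^{p+k} 1^{p+1}. Since k ≥ 1, the 0-count p+k is at least p+1, so i < j fails; thus xy^2z ∉ L.
This is a contradiction; hence L is not regular.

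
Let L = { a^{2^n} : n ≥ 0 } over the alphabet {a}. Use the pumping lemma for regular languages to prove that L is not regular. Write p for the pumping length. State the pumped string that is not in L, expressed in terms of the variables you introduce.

Toward a contradiction, assume L is regular with pumping length p.
Take w = a^{2^p} ∈ L with |w| = 2^p ≥ p.
Write w = xyz as guaranteed by the lemma, with |xy| ≤ p and |y| > 0.
Then y = a^k for some k with 1 ≤ k ≤ p.
Pump with i = 2: xy^2z = a^{2^p+k}. Since 1 ≤ k ≤ p < 2^p, we have 2^p < 2^p+k < 2^{p+1}, so 2^p+k is not a power of 2. So xy^2z ∉ L.
Contradiction. Therefore L is not regular.

a^{2^p+k}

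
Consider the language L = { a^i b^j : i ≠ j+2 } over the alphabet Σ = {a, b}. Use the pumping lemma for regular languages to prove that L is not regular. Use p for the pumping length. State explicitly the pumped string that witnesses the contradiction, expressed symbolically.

Toward a contradiction, assume L is regular with pumping length p.
Choose w = a^p b^{p+p!-2}. Since p ≠ (p+p!-2)+2 = p+p!, w ∈ L; and |w| ≥ p.
By the pumping lemma, w = xyz with |xy| ≤ p and |y| ≥ 1.
Since the first p symbols of w are all a's and |xy| ≤ p, y lies entirely in the leading a-block: y = a^k for some k with 1 ≤ k ≤ p.
Since 1 ≤ k ≤ p, k divides p!; set t = 1 + p!/k. Then xy^t z has p + (p!/k)·k = p + p! copies of a. Now the a-count is p+p! and (b-count)+2 = (p+p!-2)+2 = p+p!, so i ≠ j+2 fails. So xy^t z = a^{p+p!} b^{p+p!-2} ∉ L.
This contradicts the pumping lemma, so L is not regular.

a^{p+p!} b^{p+p!-2}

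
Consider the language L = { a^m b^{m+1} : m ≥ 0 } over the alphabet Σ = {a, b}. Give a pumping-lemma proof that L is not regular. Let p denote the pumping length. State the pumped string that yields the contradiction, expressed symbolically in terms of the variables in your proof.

Assume L is regular; let p be its pumping constant.
Take w = a^p b^{p+1}. Then w ∈ L and |w| = 2p+1 ≥ p.
Write w = xyz as guaranteed by the lemma, with |xy| ≤ p and y is nonempty.
The first p characters of w are a's, so xy (and hence y) consists only of a's. Write y = a^k, 1 ≤ k ≤ p.
Pump with i = 2: xy^2z = a^{p+k} b^{p+1}. For this to lie in L we would need p+1 = (p+k)+1, which forces k = 0. But k ≥ 1, so xy^2z ∉ L.
This is a contradiction; hence L is not regular.

a^{p+k} b^{p+1}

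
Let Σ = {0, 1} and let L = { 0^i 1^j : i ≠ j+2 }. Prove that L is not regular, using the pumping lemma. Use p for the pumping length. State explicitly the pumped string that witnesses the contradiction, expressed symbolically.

0^{p+p!} 1^{p+p!-2}

Assume L is regular; let p be its pumping constant.
Choose w = 0^p 1^{p+p!-2}. Since p ≠ (p+p!-2)+2 = p+p!, w ∈ L; and |w| ≥ p.
Write w = xyz as guaranteed by the lemma, with |xy| ≤ p and |y| ≥ 1.
The first p characters of w are 0's, so xy (and hence y) consists only of 0's. Write y = 0^k, 1 ≤ k ≤ p.
Since 1 ≤ k ≤ p, k divides p!; set t = 1 + p!/k. Then xy^t z has p + (p!/k)·k = p + p! copies of 0. Now the 0-count is p+p! and (1-count)+2 = (p+p!-2)+2 = p+p!, so i ≠ j+2 fails. So xy^t z = 0^{p+p!} 1^{p+p!-2} ∉ L.
This contradicts the pumping lemma, so L is not regular.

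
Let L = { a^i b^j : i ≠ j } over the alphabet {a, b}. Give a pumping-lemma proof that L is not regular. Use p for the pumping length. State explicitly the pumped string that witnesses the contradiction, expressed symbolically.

Suppose for contradiction that L is regular, and let p be the pumping length.
Choose w = a^p b^{p+p!}. Since p ≠ p+p!, w ∈ L; and |w| ≥ p.
Write w = xyz as guaranteed by the lemma, with |xy| ≤ p and y is nonempty.
Because |xy| ≤ p and w begins with p copies of a, we have y = a^k with 1 ≤ k ≤ p.
Since 1 ≤ k ≤ p, k divides p!; set t = 1 + p!/k. Then xy^t z has p + (p!/k)·k = p + p! copies of a. Now the a-count equals the b-count, so i ≠ j fails. So xy^t z = a^{p+p!} b^{p+p!} ∉ L.
This contradicts the pumping lemma, so L is not regular.

a^{p+p!} b^{p+p!}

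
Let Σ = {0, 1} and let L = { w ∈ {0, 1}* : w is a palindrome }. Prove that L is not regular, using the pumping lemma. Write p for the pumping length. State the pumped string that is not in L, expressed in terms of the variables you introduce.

Assume L is regular. Let p be the pumping length given by the pumping lemma.
Take w = 0^p 1 0^p, a palindrome of length 2p+1 ≥ p.
By the pumping lemma, w = xyz with |xy| ≤ p and |y| ≥ 1.
Since the first p symbols of w are all 0's and |xy| ≤ p, y lies entirely in the leading 0-block: y = 0^k for some k with 1 ≤ k ≤ p.
Pump with i = 2: xy^2z = 0^{p+k} 1 0^p. Its reverse is 0^p 1 0^{p+k}, which differs from xy^2z since k ≥ 1. So xy^2z is not a palindrome and xy^2z ∉ L.
This is a contradiction; hence L is not regular.

0^{p+k} 1 0^p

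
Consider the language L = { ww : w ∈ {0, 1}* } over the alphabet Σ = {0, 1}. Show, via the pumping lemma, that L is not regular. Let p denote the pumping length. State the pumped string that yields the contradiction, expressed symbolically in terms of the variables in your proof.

0^{p+k} 1^p 0^p 1^p

Assume L is regular; let p be its pumping constant.
Take w = 0^p 1^p 0^p 1^p = uu where u = 0^p1^p; then w ∈ L and |w| = 4p ≥ p.
Write w = xyz as guaranteed by the lemma, with |xy| ≤ p and |y| ≥ 1.
The first p characters of w are 0's, so xy (and hence y) consists only of 0's. Write y = 0^k, 1 ≤ k ≤ p.
Pump with i = 2: xy^2z = 0^{p+k} 1^p 0^p 1^p, of length 4p+k. Suppose this equals vv. The string starts with 0 and ends with 1, so v does too; thus the boundary between the two copies of v is a 1→0 transition. There is exactly one such transition, at position 2p+k, so |v| = 2p+k and |vv| = 4p+2k ≠ 4p+k since k ≥ 1. So xy^2z ∉ L.
This is a contradiction; hence L is not regular.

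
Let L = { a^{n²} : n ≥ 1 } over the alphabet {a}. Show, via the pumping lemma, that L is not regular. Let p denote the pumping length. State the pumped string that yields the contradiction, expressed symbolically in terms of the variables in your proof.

Assume L is regular. Let p be the pumping length given by the pumping lemma.
Take w = a^{p²} ∈ L with |w| = p² ≥ p.
By the pumping lemma, w = xyz with |xy| ≤ p and y is nonempty.
Then y = a^k for some k with 1 ≤ k ≤ p.
Pump with i = 2: xy^2z = a^{p²+k}. Since 1 ≤ k ≤ p, p² < p²+k ≤ p²+p < (p+1)², so p²+k lies strictly between consecutive squares and is not a perfect square. So xy^2z ∉ L.
This contradicts the pumping lemma, so L is not regular.

a^{p²+k}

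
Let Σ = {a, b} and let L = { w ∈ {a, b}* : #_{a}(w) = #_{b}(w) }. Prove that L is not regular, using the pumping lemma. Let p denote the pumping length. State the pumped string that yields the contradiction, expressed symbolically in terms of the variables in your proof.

a^{p+k} b^p

Suppose for contradiction that L is regular, and let p be the pumping length.
Choose w = a^p b^p ∈ L with |w| = 2p ≥ p.
The pumping lemma gives a decomposition w = xyz where |xy| ≤ p and y is nonempty.
Since the first p symbols of w are all a's and |xy| ≤ p, y lies entirely in the leading a-block: y = a^k for some k with 1 ≤ k ≤ p.
Pump with i = 2: xy^2z = a^{p+k} b^p has p+k occurrences of a but only p of b. Since k ≥ 1 the counts differ, so xy^2z ∉ L.
This is a contradiction; hence L is not regular.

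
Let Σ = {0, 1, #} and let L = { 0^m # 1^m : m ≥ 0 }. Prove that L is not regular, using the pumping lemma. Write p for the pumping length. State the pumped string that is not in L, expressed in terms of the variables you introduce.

0^{p+k} # 1^p

Toward a contradiction, assume L is regular with pumping length p.
Take w = 0^p # 1^p ∈ L with |w| = 2p+1 ≥ p.
By the pumping lemma, w = xyz with |xy| ≤ p and |y| > 0.
Since the first p symbols of w are all 0's and |xy| ≤ p, y lies entirely in the leading 0-block: y = 0^k for some k with 1 ≤ k ≤ p.
Pump with i = 2: xy^2z = 0^{p+k} # 1^p, which would require p+k = p. But k ≥ 1, so xy^2z ∉ L.
This is a contradiction; hence L is not regular.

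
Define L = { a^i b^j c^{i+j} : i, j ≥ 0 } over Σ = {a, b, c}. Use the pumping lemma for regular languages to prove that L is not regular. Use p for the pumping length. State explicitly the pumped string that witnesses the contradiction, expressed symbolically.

a^{p+k} b^p c^{2p}

Assume L is regular; let p be its pumping constant.
Take w = a^p b^p c^{2p} ∈ L (with i=j=p, i+j=2p), |w| = 4p ≥ p.
The pumping lemma gives a decomposition w = xyz where |xy| ≤ p and |y| > 0.
Because |xy| ≤ p and w begins with p copies of a, we have y = a^k with 1 ≤ k ≤ p.
Consider xy^2z = a^{p+k} b^p c^{2p}. Now the a- and b-counts sum to 2p+k, but the c-count is 2p ≠ 2p+k. So xy^2z ∉ L.
Contradiction. Therefore L is not regular.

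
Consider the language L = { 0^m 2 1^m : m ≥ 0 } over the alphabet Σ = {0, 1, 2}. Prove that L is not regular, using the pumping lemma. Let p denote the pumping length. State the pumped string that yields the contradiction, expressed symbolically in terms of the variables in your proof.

Toward a contradiction, assume L is regular with pumping length p.
Take w = 0^p 2 1^p ∈ L with |w| = 2p+1 ≥ p.
By the pumping lemma, w = xyz with |xy| ≤ p and |y| > 0.
Because |xy| ≤ p and w begins with p copies of 0, we have y = 0^k with 1 ≤ k ≤ p.
Pump with i = 2: xy^2z = 0^{p+k} 2 1^p, which would require p+k = p. But k ≥ 1, so xy^2z ∉ L.
This is a contradiction; hence L is not regular.

0^{p+k} 2 1^p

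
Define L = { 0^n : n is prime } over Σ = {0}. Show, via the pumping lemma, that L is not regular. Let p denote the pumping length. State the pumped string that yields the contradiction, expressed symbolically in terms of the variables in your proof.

0^{q(1+k)}

Toward a contradiction, assume L is regular with pumping length p.
Let q be a prime with q ≥ p+2 (infinitely many primes exist), and take w = 0^q ∈ L with |w| = q ≥ p.
Write w = xyz as guaranteed by the lemma, with |xy| ≤ p and y is nonempty.
Then y = 0^k for some k with 1 ≤ k ≤ p.
Since 1 ≤ k ≤ p, |xz| = q-k. Pump with i = q+1: |xy^{q+1}z| = (q-k)+(q+1)k = q+qk = q(1+k), which is composite (both factors ≥ 2). So xy^{q+1}z = 0^{q(1+k)} ∉ L.
This is a contradiction; hence L is not regular.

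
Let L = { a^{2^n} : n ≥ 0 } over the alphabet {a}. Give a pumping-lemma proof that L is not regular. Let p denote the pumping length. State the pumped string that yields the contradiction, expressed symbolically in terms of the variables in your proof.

Suppose for contradiction that L is regular, and let p be the pumping length.
Take w = a^{2^p} ∈ L with |w| = 2^p ≥ p.
By the pumping lemma, w = xyz with |xy| ≤ p and |y| ≥ 1.
Then y = a^k for some k with 1 ≤ k ≤ p.
Pump with i = 2: xy^2z = a^{2^p+k}. Since 1 ≤ k ≤ p < 2^p, we have 2^p < 2^p+k < 2^{p+1}, so 2^p+k is not a power of 2. So xy^2z ∉ L.
This is a contradiction; hence L is not regular.

a^{2^p+k}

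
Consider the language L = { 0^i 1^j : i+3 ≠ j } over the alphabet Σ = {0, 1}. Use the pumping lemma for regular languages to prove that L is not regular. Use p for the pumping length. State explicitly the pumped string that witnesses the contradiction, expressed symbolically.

0^{p+p!} 1^{p+p!+3}

Suppose for contradiction that L is regular, and let p be the pumping length.
Choose w = 0^p 1^{p+p!+3}. Since p ≠ (p+p!+3)-3 = p+p!, w ∈ L; and |w| ≥ p.
Write w = xyz as guaranteed by the lemma, with |xy| ≤ p and y is nonempty.
Since the first p symbols of w are all 0's and |xy| ≤ p, y lies entirely in the leading 0-block: y = 0^k for some k with 1 ≤ k ≤ p.
Since 1 ≤ k ≤ p, k divides p!; set t = 1 + p!/k. Then xy^t z has p + (p!/k)·k = p + p! copies of 0. Now the 0-count is p+p! and (1-count)-3 = (p+p!+3)-3 = p+p!, so i+3 ≠ j fails. So xy^t z = 0^{p+p!} 1^{p+p!+3} ∉ L.
This contradicts the pumping lemma, so L is not regular.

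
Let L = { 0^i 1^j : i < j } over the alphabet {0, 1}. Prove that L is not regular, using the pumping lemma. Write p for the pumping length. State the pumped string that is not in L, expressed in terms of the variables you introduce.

0^{p+k} 1^{p+1}

Assume L is regular; let p be its pumping constant.
Choose w = 0^p 1^{p+1} ∈ L, with |w| = 2p+1 ≥ p.
The pumping lemma gives a decomposition w = xyz where |xy| ≤ p and y is nonempty.
The first p characters of w are 0's, so xy (and hence y) consists only of 0's. Write y = 0^k, 1 ≤ k ≤ p.
Consider xy^2z = 0^{p+k} 1^{p+1}. Since k ≥ 1, the 0-count p+k is at least p+1, so i < j fails; thus xy^2z ∉ L.
This contradicts the pumping lemma, so L is not regular.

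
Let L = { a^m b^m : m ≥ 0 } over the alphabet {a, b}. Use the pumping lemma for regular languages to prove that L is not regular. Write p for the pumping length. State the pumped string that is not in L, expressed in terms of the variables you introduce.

Toward a contradiction, assume L is regular with pumping length p.
Let w = a^p b^p ∈ L; note |w| = 2p ≥ p.
By the pumping lemma, w = xyz with |xy| ≤ p and |y| > 0.
The first p characters of w are a's, so xy (and hence y) consists only of a's. Write y = a^k, 1 ≤ k ≤ p.
Pump with i = 2: xy^2z = a^{p+k} b^p. For this to lie in L we would need p = p+k, which forces k = 0. But k ≥ 1, so xy^2z ∉ L.
Contradiction. Therefore L is not regular.

a^{p+k} b^p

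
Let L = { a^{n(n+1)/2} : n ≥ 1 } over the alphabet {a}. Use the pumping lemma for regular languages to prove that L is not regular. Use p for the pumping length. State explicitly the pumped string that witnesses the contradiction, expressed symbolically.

a^{p(p+1)/2+k}

Assume L is regular; let p be its pumping constant.
Take w = a^{p(p+1)/2} ∈ L with |w| = p(p+1)/2 ≥ p.
Write w = xyz as guaranteed by the lemma, with |xy| ≤ p and y is nonempty.
Then y = a^k for some k with 1 ≤ k ≤ p.
Pump with i = 2: xy^2z = a^{p(p+1)/2+k}. Since 1 ≤ k ≤ p, p(p+1)/2 < p(p+1)/2+k ≤ p(p+1)/2+p < (p+1)(p+2)/2, so p(p+1)/2+k is strictly between consecutive triangular numbers. So xy^2z ∉ L.
Contradiction. Therefore L is not regular.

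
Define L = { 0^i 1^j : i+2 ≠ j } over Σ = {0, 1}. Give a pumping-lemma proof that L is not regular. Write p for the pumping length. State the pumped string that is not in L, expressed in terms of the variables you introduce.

0^{p+p!} 1^{p+p!+2}

Toward a contradiction, assume L is regular with pumping length p.
Choose w = 0^p 1^{p+p!+2}. Since p ≠ (p+p!+2)-2 = p+p!, w ∈ L; and |w| ≥ p.
The pumping lemma gives a decomposition w = xyz where |xy| ≤ p and y is nonempty.
The first p characters of w are 0's, so xy (and hence y) consists only of 0's. Write y = 0^k, 1 ≤ k ≤ p.
Since 1 ≤ k ≤ p, k divides p!; set t = 1 + p!/k. Then xy^t z has p + (p!/k)·k = p + p! copies of 0. Now the 0-count is p+p! and (1-count)-2 = (p+p!+2)-2 = p+p!, so i+2 ≠ j fails. So xy^t z = 0^{p+p!} 1^{p+p!+2} ∉ L.
Contradiction. Therefore L is not regular.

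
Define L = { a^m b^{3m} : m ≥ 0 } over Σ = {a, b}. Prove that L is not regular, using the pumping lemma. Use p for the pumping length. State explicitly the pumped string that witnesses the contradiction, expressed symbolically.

Toward a contradiction, assume L is regular with pumping length p.
Let w = a^p b^{3p} ∈ L; note |w| = 4p ≥ p.
The pumping lemma gives a decomposition w = xyz where |xy| ≤ p and |y| > 0.
The first p characters of w are a's, so xy (and hence y) consists only of a's. Write y = a^k, 1 ≤ k ≤ p.
Pump with i = 2: xy^2z = a^{p+k} b^{3p}. For this to lie in L we would need 3p = 3(p+k), which forces k = 0. But k ≥ 1, so xy^2z ∉ L.
Contradiction. Therefore L is not regular.

a^{p+k} b^{3p}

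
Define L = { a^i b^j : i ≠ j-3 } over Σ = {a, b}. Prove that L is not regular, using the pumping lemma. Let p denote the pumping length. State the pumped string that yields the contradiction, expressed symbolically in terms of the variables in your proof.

Assume L is regular. Let p be the pumping length given by the pumping lemma.
Choose w = a^p b^{p+p!+3}. Since p ≠ (p+p!+3)-3 = p+p!, w ∈ L; and |w| ≥ p.
By the pumping lemma, w = xyz with |xy| ≤ p and y is nonempty.
Since the first p symbols of w are all a's and |xy| ≤ p, y lies entirely in the leading a-block: y = a^k for some k with 1 ≤ k ≤ p.
Since 1 ≤ k ≤ p, k divides p!; set t = 1 + p!/k. Then xy^t z has p + (p!/k)·k = p + p! copies of a. Now the a-count is p+p! and (b-count)-3 = (p+p!+3)-3 = p+p!, so i ≠ j-3 fails. So xy^t z = a^{p+p!} b^{p+p!+3} ∉ L.
This contradicts the pumping lemma, so L is not regular.

a^{p+p!} b^{p+p!+3}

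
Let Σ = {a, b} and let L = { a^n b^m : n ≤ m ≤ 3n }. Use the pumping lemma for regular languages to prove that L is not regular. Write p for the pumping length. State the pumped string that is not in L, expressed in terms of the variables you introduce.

a^{p+k} b^p

Assume L is regular; let p be its pumping constant.
Take w = a^p b^p ∈ L (since p ≤ p ≤ 3p), with |w| = 2p ≥ p.
The pumping lemma gives a decomposition w = xyz where |xy| ≤ p and y is nonempty.
Because |xy| ≤ p and w begins with p copies of a, we have y = a^k with 1 ≤ k ≤ p.
Pump with i = 2: xy^2z = a^{p+k} b^p. Now n = p+k > p = m, so the condition n ≤ m fails. Thus xy^2z ∉ L.
This contradicts the pumping lemma, so L is not regular.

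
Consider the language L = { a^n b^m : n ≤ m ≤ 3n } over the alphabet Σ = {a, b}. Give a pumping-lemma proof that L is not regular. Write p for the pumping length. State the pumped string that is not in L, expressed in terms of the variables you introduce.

a^{p+k} b^p

Assume L is regular; let p be its pumping constant.
Take w = a^p b^p ∈ L (since p ≤ p ≤ 3p), with |w| = 2p ≥ p.
The pumping lemma gives a decomposition w = xyz where |xy| ≤ p and |y| ≥ 1.
Because |xy| ≤ p and w begins with p copies of a, we have y = a^k with 1 ≤ k ≤ p.
Pump with i = 2: xy^2z = a^{p+k} b^p. Now n = p+k > p = m, so the condition n ≤ m fails. Thus xy^2z ∉ L.
Contradiction. Therefore L is not regular.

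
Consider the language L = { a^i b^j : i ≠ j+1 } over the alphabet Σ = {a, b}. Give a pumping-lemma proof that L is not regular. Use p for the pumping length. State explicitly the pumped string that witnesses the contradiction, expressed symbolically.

Assume L is regular. Let p be the pumping length given by the pumping lemma.
Choose w = a^p b^{p+p!-1}. Since p ≠ (p+p!-1)+1 = p+p!, w ∈ L; and |w| ≥ p.
The pumping lemma gives a decomposition w = xyz where |xy| ≤ p and |y| ≥ 1.
Because |xy| ≤ p and w begins with p copies of a, we have y = a^k with 1 ≤ k ≤ p.
Since 1 ≤ k ≤ p, k divides p!; set t = 1 + p!/k. Then xy^t z has p + (p!/k)·k = p + p! copies of a. Now the a-count is p+p! and (b-count)+1 = (p+p!-1)+1 = p+p!, so i ≠ j+1 fails. So xy^t z = a^{p+p!} b^{p+p!-1} ∉ L.
Contradiction. Therefore L is not regular.

a^{p+p!} b^{p+p!-1}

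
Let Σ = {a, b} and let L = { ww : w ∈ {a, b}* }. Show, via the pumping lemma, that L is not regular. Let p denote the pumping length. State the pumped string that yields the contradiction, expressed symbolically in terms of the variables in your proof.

Assume L is regular; let p be its pumping constant.
Take w = a^p b^p a^p b^p = uu where u = a^pb^p; then w ∈ L and |w| = 4p ≥ p.
The pumping lemma gives a decomposition w = xyz where |xy| ≤ p and |y| > 0.
Because |xy| ≤ p and w begins with p copies of a, we have y = a^k with 1 ≤ k ≤ p.
Pump with i = 2: xy^2z = a^{p+k} b^p a^p b^p, of length 4p+k. Suppose this equals vv. The string starts with a and ends with b, so v does too; thus the boundary between the two copies of v is a b→a transition. There is exactly one such transition, at position 2p+k, so |v| = 2p+k and |vv| = 4p+2k ≠ 4p+k since k ≥ 1. So xy^2z ∉ L.
Contradiction. Therefore L is not regular.

a^{p+k} b^p a^p b^p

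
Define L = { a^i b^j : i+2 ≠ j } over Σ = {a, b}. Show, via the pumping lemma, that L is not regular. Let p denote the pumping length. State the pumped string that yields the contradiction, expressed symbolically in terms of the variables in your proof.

Toward a contradiction, assume L is regular with pumping length p.
Choose w = a^p b^{p+p!+2}. Since p ≠ (p+p!+2)-2 = p+p!, w ∈ L; and |w| ≥ p.
Write w = xyz as guaranteed by the lemma, with |xy| ≤ p and y is nonempty.
Since the first p symbols of w are all a's and |xy| ≤ p, y lies entirely in the leading a-block: y = a^k for some k with 1 ≤ k ≤ p.
Since 1 ≤ k ≤ p, k divides p!; set t = 1 + p!/k. Then xy^t z has p + (p!/k)·k = p + p! copies of a. Now the a-count is p+p! and (b-count)-2 = (p+p!+2)-2 = p+p!, so i+2 ≠ j fails. So xy^t z = a^{p+p!} b^{p+p!+2} ∉ L.
This is a contradiction; hence L is not regular.

a^{p+p!} b^{p+p!+2}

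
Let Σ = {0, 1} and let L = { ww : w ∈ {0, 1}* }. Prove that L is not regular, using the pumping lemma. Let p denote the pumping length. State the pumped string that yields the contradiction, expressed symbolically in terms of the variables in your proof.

Assume L is regular. Let p be the pumping length given by the pumping lemma.
Take w = 0^p 1^p 0^p 1^p = uu where u = 0^p1^p; then w ∈ L and |w| = 4p ≥ p.
By the pumping lemma, w = xyz with |xy| ≤ p and |y| > 0.
The first p characters of w are 0's, so xy (and hence y) consists only of 0's. Write y = 0^k, 1 ≤ k ≤ p.
Pump with i = 2: xy^2z = 0^{p+k} 1^p 0^p 1^p, of length 4p+k. Suppose this equals vv. The string starts with 0 and ends with 1, so v does too; thus the boundary between the two copies of v is a 1→0 transition. There is exactly one such transition, at position 2p+k, so |v| = 2p+k and |vv| = 4p+2k ≠ 4p+k since k ≥ 1. So xy^2z ∉ L.
This is a contradiction; hence L is not regular.

0^{p+k} 1^p 0^p 1^p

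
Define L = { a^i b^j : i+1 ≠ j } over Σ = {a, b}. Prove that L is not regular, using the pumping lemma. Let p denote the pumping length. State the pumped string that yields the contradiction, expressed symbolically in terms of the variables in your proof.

a^{p+p!} b^{p+p!+1}

Suppose for contradiction that L is regular, and let p be the pumping length.
Choose w = a^p b^{p+p!+1}. Since p ≠ (p+p!+1)-1 = p+p!, w ∈ L; and |w| ≥ p.
The pumping lemma gives a decomposition w = xyz where |xy| ≤ p and |y| ≥ 1.
Because |xy| ≤ p and w begins with p copies of a, we have y = a^k with 1 ≤ k ≤ p.
Since 1 ≤ k ≤ p, k divides p!; set t = 1 + p!/k. Then xy^t z has p + (p!/k)·k = p + p! copies of a. Now the a-count is p+p! and (b-count)-1 = (p+p!+1)-1 = p+p!, so i+1 ≠ j fails. So xy^t z = a^{p+p!} b^{p+p!+1} ∉ L.
This is a contradiction; hence L is not regular.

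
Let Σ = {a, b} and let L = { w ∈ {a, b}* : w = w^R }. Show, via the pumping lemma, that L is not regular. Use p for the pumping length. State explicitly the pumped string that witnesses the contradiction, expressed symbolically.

Assume L is regular; let p be its pumping constant.
Take w = a^p b a^p, a palindrome of length 2p+1 ≥ p.
By the pumping lemma, w = xyz with |xy| ≤ p and |y| ≥ 1.
Because |xy| ≤ p and w begins with p copies of a, we have y = a^k with 1 ≤ k ≤ p.
Pump with i = 2: xy^2z = a^{p+k} b a^p. Its reverse is a^p b a^{p+k}, which differs from xy^2z since k ≥ 1. So xy^2z is not a palindrome and xy^2z ∉ L.
This contradicts the pumping lemma, so L is not regular.

a^{p+k} b a^p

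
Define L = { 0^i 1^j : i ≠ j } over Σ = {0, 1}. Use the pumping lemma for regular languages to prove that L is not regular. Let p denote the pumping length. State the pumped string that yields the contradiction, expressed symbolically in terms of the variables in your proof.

0^{p+p!} 1^{p+p!}

Assume L is regular. Let p be the pumping length given by the pumping lemma.
Choose w = 0^p 1^{p+p!}. Since p ≠ p+p!, w ∈ L; and |w| ≥ p.
Write w = xyz as guaranteed by the lemma, with |xy| ≤ p and y is nonempty.
Since the first p symbols of w are all 0's and |xy| ≤ p, y lies entirely in the leading 0-block: y = 0^k for some k with 1 ≤ k ≤ p.
Since 1 ≤ k ≤ p, k divides p!; set t = 1 + p!/k. Then xy^t z has p + (p!/k)·k = p + p! copies of 0. Now the 0-count equals the 1-count, so i ≠ j fails. So xy^t z = 0^{p+p!} 1^{p+p!} ∉ L.
This contradicts the pumping lemma, so L is not regular.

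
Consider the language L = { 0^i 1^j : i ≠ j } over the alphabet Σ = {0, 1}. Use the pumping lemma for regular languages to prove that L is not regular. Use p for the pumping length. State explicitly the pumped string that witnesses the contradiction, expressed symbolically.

0^{p+p!} 1^{p+p!}

Assume L is regular; let p be its pumping constant.
Choose w = 0^p 1^{p+p!}. Since p ≠ p+p!, w ∈ L; and |w| ≥ p.
Write w = xyz as guaranteed by the lemma, with |xy| ≤ p and |y| ≥ 1.
The first p characters of w are 0's, so xy (and hence y) consists only of 0's. Write y = 0^k, 1 ≤ k ≤ p.
Since 1 ≤ k ≤ p, k divides p!; set t = 1 + p!/k. Then xy^t z has p + (p!/k)·k = p + p! copies of 0. Now the 0-count equals the 1-count, so i ≠ j fails. So xy^t z = 0^{p+p!} 1^{p+p!} ∉ L.
This contradicts the pumping lemma, so L is not regular.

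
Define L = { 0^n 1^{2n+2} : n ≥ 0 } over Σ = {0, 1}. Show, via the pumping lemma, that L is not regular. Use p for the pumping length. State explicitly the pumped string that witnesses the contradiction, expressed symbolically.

0^{p+k} 1^{2p+2}

Assume L is regular. Let p be the pumping length given by the pumping lemma.
Let w = 0^p 1^{2p+2} ∈ L; note |w| = 3p+2 ≥ p.
By the pumping lemma, w = xyz with |xy| ≤ p and y is nonempty.
Since the first p symbols of w are all 0's and |xy| ≤ p, y lies entirely in the leading 0-block: y = 0^k for some k with 1 ≤ k ≤ p.
Pump with i = 2: xy^2z = 0^{p+k} 1^{2p+2}. For this to lie in L we would need 2p+2 = 2(p+k)+2, which forces k = 0. But k ≥ 1, so xy^2z ∉ L.
This is a contradiction; hence L is not regular.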